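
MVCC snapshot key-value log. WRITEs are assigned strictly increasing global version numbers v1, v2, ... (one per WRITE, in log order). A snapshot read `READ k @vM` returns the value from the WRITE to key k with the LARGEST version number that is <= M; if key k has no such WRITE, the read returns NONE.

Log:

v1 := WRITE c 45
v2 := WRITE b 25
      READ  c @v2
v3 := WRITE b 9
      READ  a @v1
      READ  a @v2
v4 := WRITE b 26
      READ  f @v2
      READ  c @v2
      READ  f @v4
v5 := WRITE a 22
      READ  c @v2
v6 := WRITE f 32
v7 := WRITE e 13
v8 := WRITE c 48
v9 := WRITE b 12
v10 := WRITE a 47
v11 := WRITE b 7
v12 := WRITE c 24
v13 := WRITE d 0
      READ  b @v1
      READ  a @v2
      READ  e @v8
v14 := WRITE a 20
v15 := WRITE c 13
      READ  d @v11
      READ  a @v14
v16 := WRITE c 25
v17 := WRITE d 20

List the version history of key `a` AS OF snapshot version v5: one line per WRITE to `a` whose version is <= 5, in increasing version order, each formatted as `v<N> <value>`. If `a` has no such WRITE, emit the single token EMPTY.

Scan writes for key=a with version <= 5:
  v1 WRITE c 45 -> skip
  v2 WRITE b 25 -> skip
  v3 WRITE b 9 -> skip
  v4 WRITE b 26 -> skip
  v5 WRITE a 22 -> keep
  v6 WRITE f 32 -> skip
  v7 WRITE e 13 -> skip
  v8 WRITE c 48 -> skip
  v9 WRITE b 12 -> skip
  v10 WRITE a 47 -> drop (> snap)
  v11 WRITE b 7 -> skip
  v12 WRITE c 24 -> skip
  v13 WRITE d 0 -> skip
  v14 WRITE a 20 -> drop (> snap)
  v15 WRITE c 13 -> skip
  v16 WRITE c 25 -> skip
  v17 WRITE d 20 -> skip
Collected: [(5, 22)]

Answer: v5 22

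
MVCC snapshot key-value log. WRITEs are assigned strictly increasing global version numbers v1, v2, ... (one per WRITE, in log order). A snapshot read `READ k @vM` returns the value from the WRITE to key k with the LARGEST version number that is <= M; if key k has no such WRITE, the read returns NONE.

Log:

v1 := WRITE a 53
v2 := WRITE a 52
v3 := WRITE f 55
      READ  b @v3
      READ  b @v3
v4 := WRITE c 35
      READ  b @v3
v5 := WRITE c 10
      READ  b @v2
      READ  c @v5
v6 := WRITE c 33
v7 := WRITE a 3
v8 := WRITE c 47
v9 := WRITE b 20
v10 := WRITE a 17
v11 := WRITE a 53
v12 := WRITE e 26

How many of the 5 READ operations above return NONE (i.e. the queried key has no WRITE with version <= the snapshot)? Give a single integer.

Answer: 4

Derivation:
v1: WRITE a=53  (a history now [(1, 53)])
v2: WRITE a=52  (a history now [(1, 53), (2, 52)])
v3: WRITE f=55  (f history now [(3, 55)])
READ b @v3: history=[] -> no version <= 3 -> NONE
READ b @v3: history=[] -> no version <= 3 -> NONE
v4: WRITE c=35  (c history now [(4, 35)])
READ b @v3: history=[] -> no version <= 3 -> NONE
v5: WRITE c=10  (c history now [(4, 35), (5, 10)])
READ b @v2: history=[] -> no version <= 2 -> NONE
READ c @v5: history=[(4, 35), (5, 10)] -> pick v5 -> 10
v6: WRITE c=33  (c history now [(4, 35), (5, 10), (6, 33)])
v7: WRITE a=3  (a history now [(1, 53), (2, 52), (7, 3)])
v8: WRITE c=47  (c history now [(4, 35), (5, 10), (6, 33), (8, 47)])
v9: WRITE b=20  (b history now [(9, 20)])
v10: WRITE a=17  (a history now [(1, 53), (2, 52), (7, 3), (10, 17)])
v11: WRITE a=53  (a history now [(1, 53), (2, 52), (7, 3), (10, 17), (11, 53)])
v12: WRITE e=26  (e history now [(12, 26)])
Read results in order: ['NONE', 'NONE', 'NONE', 'NONE', '10']
NONE count = 4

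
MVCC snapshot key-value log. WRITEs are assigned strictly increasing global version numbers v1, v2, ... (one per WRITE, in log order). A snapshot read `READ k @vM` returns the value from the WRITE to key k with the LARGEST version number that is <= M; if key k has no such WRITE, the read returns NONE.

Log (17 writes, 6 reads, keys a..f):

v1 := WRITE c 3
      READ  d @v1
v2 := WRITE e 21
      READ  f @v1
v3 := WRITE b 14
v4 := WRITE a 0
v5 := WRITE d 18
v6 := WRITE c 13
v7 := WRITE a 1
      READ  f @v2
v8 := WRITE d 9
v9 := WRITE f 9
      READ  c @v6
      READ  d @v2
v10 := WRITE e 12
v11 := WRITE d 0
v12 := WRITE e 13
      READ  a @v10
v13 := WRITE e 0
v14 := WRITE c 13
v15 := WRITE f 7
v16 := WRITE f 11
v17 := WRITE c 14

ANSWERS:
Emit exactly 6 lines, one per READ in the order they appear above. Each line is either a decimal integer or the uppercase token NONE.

v1: WRITE c=3  (c history now [(1, 3)])
READ d @v1: history=[] -> no version <= 1 -> NONE
v2: WRITE e=21  (e history now [(2, 21)])
READ f @v1: history=[] -> no version <= 1 -> NONE
v3: WRITE b=14  (b history now [(3, 14)])
v4: WRITE a=0  (a history now [(4, 0)])
v5: WRITE d=18  (d history now [(5, 18)])
v6: WRITE c=13  (c history now [(1, 3), (6, 13)])
v7: WRITE a=1  (a history now [(4, 0), (7, 1)])
READ f @v2: history=[] -> no version <= 2 -> NONE
v8: WRITE d=9  (d history now [(5, 18), (8, 9)])
v9: WRITE f=9  (f history now [(9, 9)])
READ c @v6: history=[(1, 3), (6, 13)] -> pick v6 -> 13
READ d @v2: history=[(5, 18), (8, 9)] -> no version <= 2 -> NONE
v10: WRITE e=12  (e history now [(2, 21), (10, 12)])
v11: WRITE d=0  (d history now [(5, 18), (8, 9), (11, 0)])
v12: WRITE e=13  (e history now [(2, 21), (10, 12), (12, 13)])
READ a @v10: history=[(4, 0), (7, 1)] -> pick v7 -> 1
v13: WRITE e=0  (e history now [(2, 21), (10, 12), (12, 13), (13, 0)])
v14: WRITE c=13  (c history now [(1, 3), (6, 13), (14, 13)])
v15: WRITE f=7  (f history now [(9, 9), (15, 7)])
v16: WRITE f=11  (f history now [(9, 9), (15, 7), (16, 11)])
v17: WRITE c=14  (c history now [(1, 3), (6, 13), (14, 13), (17, 14)])

Answer: NONE
NONE
NONE
13
NONE
1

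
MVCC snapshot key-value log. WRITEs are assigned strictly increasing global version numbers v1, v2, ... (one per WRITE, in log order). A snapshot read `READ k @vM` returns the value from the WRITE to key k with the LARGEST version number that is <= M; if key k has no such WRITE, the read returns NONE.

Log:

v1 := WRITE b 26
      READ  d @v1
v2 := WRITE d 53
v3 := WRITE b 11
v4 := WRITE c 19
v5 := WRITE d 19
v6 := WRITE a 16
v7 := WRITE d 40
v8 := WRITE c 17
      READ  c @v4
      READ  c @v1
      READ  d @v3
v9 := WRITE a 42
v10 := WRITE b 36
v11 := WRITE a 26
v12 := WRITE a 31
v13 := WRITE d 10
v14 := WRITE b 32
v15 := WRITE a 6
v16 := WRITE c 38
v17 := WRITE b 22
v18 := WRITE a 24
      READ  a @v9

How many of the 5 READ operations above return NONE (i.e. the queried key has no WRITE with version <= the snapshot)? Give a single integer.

v1: WRITE b=26  (b history now [(1, 26)])
READ d @v1: history=[] -> no version <= 1 -> NONE
v2: WRITE d=53  (d history now [(2, 53)])
v3: WRITE b=11  (b history now [(1, 26), (3, 11)])
v4: WRITE c=19  (c history now [(4, 19)])
v5: WRITE d=19  (d history now [(2, 53), (5, 19)])
v6: WRITE a=16  (a history now [(6, 16)])
v7: WRITE d=40  (d history now [(2, 53), (5, 19), (7, 40)])
v8: WRITE c=17  (c history now [(4, 19), (8, 17)])
READ c @v4: history=[(4, 19), (8, 17)] -> pick v4 -> 19
READ c @v1: history=[(4, 19), (8, 17)] -> no version <= 1 -> NONE
READ d @v3: history=[(2, 53), (5, 19), (7, 40)] -> pick v2 -> 53
v9: WRITE a=42  (a history now [(6, 16), (9, 42)])
v10: WRITE b=36  (b history now [(1, 26), (3, 11), (10, 36)])
v11: WRITE a=26  (a history now [(6, 16), (9, 42), (11, 26)])
v12: WRITE a=31  (a history now [(6, 16), (9, 42), (11, 26), (12, 31)])
v13: WRITE d=10  (d history now [(2, 53), (5, 19), (7, 40), (13, 10)])
v14: WRITE b=32  (b history now [(1, 26), (3, 11), (10, 36), (14, 32)])
v15: WRITE a=6  (a history now [(6, 16), (9, 42), (11, 26), (12, 31), (15, 6)])
v16: WRITE c=38  (c history now [(4, 19), (8, 17), (16, 38)])
v17: WRITE b=22  (b history now [(1, 26), (3, 11), (10, 36), (14, 32), (17, 22)])
v18: WRITE a=24  (a history now [(6, 16), (9, 42), (11, 26), (12, 31), (15, 6), (18, 24)])
READ a @v9: history=[(6, 16), (9, 42), (11, 26), (12, 31), (15, 6), (18, 24)] -> pick v9 -> 42
Read results in order: ['NONE', '19', 'NONE', '53', '42']
NONE count = 2

Answer: 2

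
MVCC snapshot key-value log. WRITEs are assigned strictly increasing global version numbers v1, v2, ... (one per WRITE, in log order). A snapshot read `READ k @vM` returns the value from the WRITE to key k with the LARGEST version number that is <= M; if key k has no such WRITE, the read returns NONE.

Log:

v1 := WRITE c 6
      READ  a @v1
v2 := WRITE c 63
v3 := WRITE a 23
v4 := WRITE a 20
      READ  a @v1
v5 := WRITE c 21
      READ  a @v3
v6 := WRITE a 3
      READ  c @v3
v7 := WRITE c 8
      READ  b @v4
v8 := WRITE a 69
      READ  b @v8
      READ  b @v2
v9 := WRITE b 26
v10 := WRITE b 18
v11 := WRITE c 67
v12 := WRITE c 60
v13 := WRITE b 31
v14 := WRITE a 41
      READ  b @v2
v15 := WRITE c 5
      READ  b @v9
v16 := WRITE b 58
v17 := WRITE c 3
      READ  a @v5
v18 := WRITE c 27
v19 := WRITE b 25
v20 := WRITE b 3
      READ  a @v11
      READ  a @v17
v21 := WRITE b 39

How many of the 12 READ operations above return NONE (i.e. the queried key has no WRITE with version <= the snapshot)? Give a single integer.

Answer: 6

Derivation:
v1: WRITE c=6  (c history now [(1, 6)])
READ a @v1: history=[] -> no version <= 1 -> NONE
v2: WRITE c=63  (c history now [(1, 6), (2, 63)])
v3: WRITE a=23  (a history now [(3, 23)])
v4: WRITE a=20  (a history now [(3, 23), (4, 20)])
READ a @v1: history=[(3, 23), (4, 20)] -> no version <= 1 -> NONE
v5: WRITE c=21  (c history now [(1, 6), (2, 63), (5, 21)])
READ a @v3: history=[(3, 23), (4, 20)] -> pick v3 -> 23
v6: WRITE a=3  (a history now [(3, 23), (4, 20), (6, 3)])
READ c @v3: history=[(1, 6), (2, 63), (5, 21)] -> pick v2 -> 63
v7: WRITE c=8  (c history now [(1, 6), (2, 63), (5, 21), (7, 8)])
READ b @v4: history=[] -> no version <= 4 -> NONE
v8: WRITE a=69  (a history now [(3, 23), (4, 20), (6, 3), (8, 69)])
READ b @v8: history=[] -> no version <= 8 -> NONE
READ b @v2: history=[] -> no version <= 2 -> NONE
v9: WRITE b=26  (b history now [(9, 26)])
v10: WRITE b=18  (b history now [(9, 26), (10, 18)])
v11: WRITE c=67  (c history now [(1, 6), (2, 63), (5, 21), (7, 8), (11, 67)])
v12: WRITE c=60  (c history now [(1, 6), (2, 63), (5, 21), (7, 8), (11, 67), (12, 60)])
v13: WRITE b=31  (b history now [(9, 26), (10, 18), (13, 31)])
v14: WRITE a=41  (a history now [(3, 23), (4, 20), (6, 3), (8, 69), (14, 41)])
READ b @v2: history=[(9, 26), (10, 18), (13, 31)] -> no version <= 2 -> NONE
v15: WRITE c=5  (c history now [(1, 6), (2, 63), (5, 21), (7, 8), (11, 67), (12, 60), (15, 5)])
READ b @v9: history=[(9, 26), (10, 18), (13, 31)] -> pick v9 -> 26
v16: WRITE b=58  (b history now [(9, 26), (10, 18), (13, 31), (16, 58)])
v17: WRITE c=3  (c history now [(1, 6), (2, 63), (5, 21), (7, 8), (11, 67), (12, 60), (15, 5), (17, 3)])
READ a @v5: history=[(3, 23), (4, 20), (6, 3), (8, 69), (14, 41)] -> pick v4 -> 20
v18: WRITE c=27  (c history now [(1, 6), (2, 63), (5, 21), (7, 8), (11, 67), (12, 60), (15, 5), (17, 3), (18, 27)])
v19: WRITE b=25  (b history now [(9, 26), (10, 18), (13, 31), (16, 58), (19, 25)])
v20: WRITE b=3  (b history now [(9, 26), (10, 18), (13, 31), (16, 58), (19, 25), (20, 3)])
READ a @v11: history=[(3, 23), (4, 20), (6, 3), (8, 69), (14, 41)] -> pick v8 -> 69
READ a @v17: history=[(3, 23), (4, 20), (6, 3), (8, 69), (14, 41)] -> pick v14 -> 41
v21: WRITE b=39  (b history now [(9, 26), (10, 18), (13, 31), (16, 58), (19, 25), (20, 3), (21, 39)])
Read results in order: ['NONE', 'NONE', '23', '63', 'NONE', 'NONE', 'NONE', 'NONE', '26', '20', '69', '41']
NONE count = 6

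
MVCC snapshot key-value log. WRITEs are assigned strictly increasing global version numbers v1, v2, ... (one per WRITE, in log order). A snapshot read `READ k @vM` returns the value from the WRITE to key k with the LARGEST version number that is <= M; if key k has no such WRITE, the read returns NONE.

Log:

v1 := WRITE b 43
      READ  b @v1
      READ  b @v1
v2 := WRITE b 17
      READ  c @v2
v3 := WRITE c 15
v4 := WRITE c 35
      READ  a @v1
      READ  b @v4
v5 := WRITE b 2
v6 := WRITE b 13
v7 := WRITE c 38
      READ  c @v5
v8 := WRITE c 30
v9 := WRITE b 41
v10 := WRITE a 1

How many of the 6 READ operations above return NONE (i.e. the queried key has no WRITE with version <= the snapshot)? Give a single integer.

v1: WRITE b=43  (b history now [(1, 43)])
READ b @v1: history=[(1, 43)] -> pick v1 -> 43
READ b @v1: history=[(1, 43)] -> pick v1 -> 43
v2: WRITE b=17  (b history now [(1, 43), (2, 17)])
READ c @v2: history=[] -> no version <= 2 -> NONE
v3: WRITE c=15  (c history now [(3, 15)])
v4: WRITE c=35  (c history now [(3, 15), (4, 35)])
READ a @v1: history=[] -> no version <= 1 -> NONE
READ b @v4: history=[(1, 43), (2, 17)] -> pick v2 -> 17
v5: WRITE b=2  (b history now [(1, 43), (2, 17), (5, 2)])
v6: WRITE b=13  (b history now [(1, 43), (2, 17), (5, 2), (6, 13)])
v7: WRITE c=38  (c history now [(3, 15), (4, 35), (7, 38)])
READ c @v5: history=[(3, 15), (4, 35), (7, 38)] -> pick v4 -> 35
v8: WRITE c=30  (c history now [(3, 15), (4, 35), (7, 38), (8, 30)])
v9: WRITE b=41  (b history now [(1, 43), (2, 17), (5, 2), (6, 13), (9, 41)])
v10: WRITE a=1  (a history now [(10, 1)])
Read results in order: ['43', '43', 'NONE', 'NONE', '17', '35']
NONE count = 2

Answer: 2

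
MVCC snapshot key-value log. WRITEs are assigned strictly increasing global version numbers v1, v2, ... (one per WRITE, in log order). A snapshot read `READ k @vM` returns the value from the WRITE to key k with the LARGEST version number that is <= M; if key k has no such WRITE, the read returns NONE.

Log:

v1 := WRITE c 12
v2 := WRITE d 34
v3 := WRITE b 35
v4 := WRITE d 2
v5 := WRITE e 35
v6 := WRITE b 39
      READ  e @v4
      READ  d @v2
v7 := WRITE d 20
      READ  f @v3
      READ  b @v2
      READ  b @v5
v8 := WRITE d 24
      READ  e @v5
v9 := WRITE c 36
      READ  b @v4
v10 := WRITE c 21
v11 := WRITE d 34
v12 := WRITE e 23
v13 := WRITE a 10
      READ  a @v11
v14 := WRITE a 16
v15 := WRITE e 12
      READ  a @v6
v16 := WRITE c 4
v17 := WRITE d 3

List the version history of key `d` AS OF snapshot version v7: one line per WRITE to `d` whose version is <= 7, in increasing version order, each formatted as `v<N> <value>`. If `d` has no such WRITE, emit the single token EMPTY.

Answer: v2 34
v4 2
v7 20

Derivation:
Scan writes for key=d with version <= 7:
  v1 WRITE c 12 -> skip
  v2 WRITE d 34 -> keep
  v3 WRITE b 35 -> skip
  v4 WRITE d 2 -> keep
  v5 WRITE e 35 -> skip
  v6 WRITE b 39 -> skip
  v7 WRITE d 20 -> keep
  v8 WRITE d 24 -> drop (> snap)
  v9 WRITE c 36 -> skip
  v10 WRITE c 21 -> skip
  v11 WRITE d 34 -> drop (> snap)
  v12 WRITE e 23 -> skip
  v13 WRITE a 10 -> skip
  v14 WRITE a 16 -> skip
  v15 WRITE e 12 -> skip
  v16 WRITE c 4 -> skip
  v17 WRITE d 3 -> drop (> snap)
Collected: [(2, 34), (4, 2), (7, 20)]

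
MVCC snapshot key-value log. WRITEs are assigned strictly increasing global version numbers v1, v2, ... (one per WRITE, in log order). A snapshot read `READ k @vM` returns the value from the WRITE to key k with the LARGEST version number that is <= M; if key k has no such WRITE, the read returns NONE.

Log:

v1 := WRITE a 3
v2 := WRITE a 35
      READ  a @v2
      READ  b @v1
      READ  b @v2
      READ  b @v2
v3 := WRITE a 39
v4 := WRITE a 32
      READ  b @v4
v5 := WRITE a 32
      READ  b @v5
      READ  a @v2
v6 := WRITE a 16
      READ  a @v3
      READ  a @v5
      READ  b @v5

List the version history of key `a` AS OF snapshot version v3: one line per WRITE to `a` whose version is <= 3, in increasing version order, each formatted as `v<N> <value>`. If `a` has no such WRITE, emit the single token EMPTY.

Scan writes for key=a with version <= 3:
  v1 WRITE a 3 -> keep
  v2 WRITE a 35 -> keep
  v3 WRITE a 39 -> keep
  v4 WRITE a 32 -> drop (> snap)
  v5 WRITE a 32 -> drop (> snap)
  v6 WRITE a 16 -> drop (> snap)
Collected: [(1, 3), (2, 35), (3, 39)]

Answer: v1 3
v2 35
v3 39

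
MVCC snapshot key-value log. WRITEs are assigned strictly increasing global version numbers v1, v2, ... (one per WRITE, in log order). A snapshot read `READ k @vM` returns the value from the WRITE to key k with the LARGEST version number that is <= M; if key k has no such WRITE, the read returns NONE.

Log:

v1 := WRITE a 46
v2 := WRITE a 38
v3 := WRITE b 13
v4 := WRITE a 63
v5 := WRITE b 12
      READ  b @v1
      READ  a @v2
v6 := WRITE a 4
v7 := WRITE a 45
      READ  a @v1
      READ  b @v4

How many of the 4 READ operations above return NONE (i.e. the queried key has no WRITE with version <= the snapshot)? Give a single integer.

v1: WRITE a=46  (a history now [(1, 46)])
v2: WRITE a=38  (a history now [(1, 46), (2, 38)])
v3: WRITE b=13  (b history now [(3, 13)])
v4: WRITE a=63  (a history now [(1, 46), (2, 38), (4, 63)])
v5: WRITE b=12  (b history now [(3, 13), (5, 12)])
READ b @v1: history=[(3, 13), (5, 12)] -> no version <= 1 -> NONE
READ a @v2: history=[(1, 46), (2, 38), (4, 63)] -> pick v2 -> 38
v6: WRITE a=4  (a history now [(1, 46), (2, 38), (4, 63), (6, 4)])
v7: WRITE a=45  (a history now [(1, 46), (2, 38), (4, 63), (6, 4), (7, 45)])
READ a @v1: history=[(1, 46), (2, 38), (4, 63), (6, 4), (7, 45)] -> pick v1 -> 46
READ b @v4: history=[(3, 13), (5, 12)] -> pick v3 -> 13
Read results in order: ['NONE', '38', '46', '13']
NONE count = 1

Answer: 1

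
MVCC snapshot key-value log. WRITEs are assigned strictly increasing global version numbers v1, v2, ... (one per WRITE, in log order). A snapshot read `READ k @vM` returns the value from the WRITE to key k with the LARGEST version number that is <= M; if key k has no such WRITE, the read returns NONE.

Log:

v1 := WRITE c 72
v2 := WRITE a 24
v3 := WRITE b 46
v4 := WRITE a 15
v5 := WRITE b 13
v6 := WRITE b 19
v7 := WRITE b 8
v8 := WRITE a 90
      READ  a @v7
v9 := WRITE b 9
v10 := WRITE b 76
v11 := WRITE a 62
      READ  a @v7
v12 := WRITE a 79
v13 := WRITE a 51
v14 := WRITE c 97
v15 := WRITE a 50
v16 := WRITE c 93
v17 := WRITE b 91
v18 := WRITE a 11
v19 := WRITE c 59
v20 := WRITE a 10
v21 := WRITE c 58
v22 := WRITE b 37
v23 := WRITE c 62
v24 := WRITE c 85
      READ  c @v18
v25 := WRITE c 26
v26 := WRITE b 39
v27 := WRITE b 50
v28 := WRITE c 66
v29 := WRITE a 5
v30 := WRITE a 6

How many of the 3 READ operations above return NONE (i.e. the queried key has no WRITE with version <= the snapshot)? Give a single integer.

Answer: 0

Derivation:
v1: WRITE c=72  (c history now [(1, 72)])
v2: WRITE a=24  (a history now [(2, 24)])
v3: WRITE b=46  (b history now [(3, 46)])
v4: WRITE a=15  (a history now [(2, 24), (4, 15)])
v5: WRITE b=13  (b history now [(3, 46), (5, 13)])
v6: WRITE b=19  (b history now [(3, 46), (5, 13), (6, 19)])
v7: WRITE b=8  (b history now [(3, 46), (5, 13), (6, 19), (7, 8)])
v8: WRITE a=90  (a history now [(2, 24), (4, 15), (8, 90)])
READ a @v7: history=[(2, 24), (4, 15), (8, 90)] -> pick v4 -> 15
v9: WRITE b=9  (b history now [(3, 46), (5, 13), (6, 19), (7, 8), (9, 9)])
v10: WRITE b=76  (b history now [(3, 46), (5, 13), (6, 19), (7, 8), (9, 9), (10, 76)])
v11: WRITE a=62  (a history now [(2, 24), (4, 15), (8, 90), (11, 62)])
READ a @v7: history=[(2, 24), (4, 15), (8, 90), (11, 62)] -> pick v4 -> 15
v12: WRITE a=79  (a history now [(2, 24), (4, 15), (8, 90), (11, 62), (12, 79)])
v13: WRITE a=51  (a history now [(2, 24), (4, 15), (8, 90), (11, 62), (12, 79), (13, 51)])
v14: WRITE c=97  (c history now [(1, 72), (14, 97)])
v15: WRITE a=50  (a history now [(2, 24), (4, 15), (8, 90), (11, 62), (12, 79), (13, 51), (15, 50)])
v16: WRITE c=93  (c history now [(1, 72), (14, 97), (16, 93)])
v17: WRITE b=91  (b history now [(3, 46), (5, 13), (6, 19), (7, 8), (9, 9), (10, 76), (17, 91)])
v18: WRITE a=11  (a history now [(2, 24), (4, 15), (8, 90), (11, 62), (12, 79), (13, 51), (15, 50), (18, 11)])
v19: WRITE c=59  (c history now [(1, 72), (14, 97), (16, 93), (19, 59)])
v20: WRITE a=10  (a history now [(2, 24), (4, 15), (8, 90), (11, 62), (12, 79), (13, 51), (15, 50), (18, 11), (20, 10)])
v21: WRITE c=58  (c history now [(1, 72), (14, 97), (16, 93), (19, 59), (21, 58)])
v22: WRITE b=37  (b history now [(3, 46), (5, 13), (6, 19), (7, 8), (9, 9), (10, 76), (17, 91), (22, 37)])
v23: WRITE c=62  (c history now [(1, 72), (14, 97), (16, 93), (19, 59), (21, 58), (23, 62)])
v24: WRITE c=85  (c history now [(1, 72), (14, 97), (16, 93), (19, 59), (21, 58), (23, 62), (24, 85)])
READ c @v18: history=[(1, 72), (14, 97), (16, 93), (19, 59), (21, 58), (23, 62), (24, 85)] -> pick v16 -> 93
v25: WRITE c=26  (c history now [(1, 72), (14, 97), (16, 93), (19, 59), (21, 58), (23, 62), (24, 85), (25, 26)])
v26: WRITE b=39  (b history now [(3, 46), (5, 13), (6, 19), (7, 8), (9, 9), (10, 76), (17, 91), (22, 37), (26, 39)])
v27: WRITE b=50  (b history now [(3, 46), (5, 13), (6, 19), (7, 8), (9, 9), (10, 76), (17, 91), (22, 37), (26, 39), (27, 50)])
v28: WRITE c=66  (c history now [(1, 72), (14, 97), (16, 93), (19, 59), (21, 58), (23, 62), (24, 85), (25, 26), (28, 66)])
v29: WRITE a=5  (a history now [(2, 24), (4, 15), (8, 90), (11, 62), (12, 79), (13, 51), (15, 50), (18, 11), (20, 10), (29, 5)])
v30: WRITE a=6  (a history now [(2, 24), (4, 15), (8, 90), (11, 62), (12, 79), (13, 51), (15, 50), (18, 11), (20, 10), (29, 5), (30, 6)])
Read results in order: ['15', '15', '93']
NONE count = 0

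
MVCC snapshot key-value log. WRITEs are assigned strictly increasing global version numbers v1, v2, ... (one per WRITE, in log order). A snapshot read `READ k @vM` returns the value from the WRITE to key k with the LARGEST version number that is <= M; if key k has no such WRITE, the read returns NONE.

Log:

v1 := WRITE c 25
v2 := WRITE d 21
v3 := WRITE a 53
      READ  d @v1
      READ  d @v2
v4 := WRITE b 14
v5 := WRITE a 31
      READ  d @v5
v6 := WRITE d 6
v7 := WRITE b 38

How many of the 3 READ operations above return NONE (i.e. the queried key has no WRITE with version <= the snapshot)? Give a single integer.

v1: WRITE c=25  (c history now [(1, 25)])
v2: WRITE d=21  (d history now [(2, 21)])
v3: WRITE a=53  (a history now [(3, 53)])
READ d @v1: history=[(2, 21)] -> no version <= 1 -> NONE
READ d @v2: history=[(2, 21)] -> pick v2 -> 21
v4: WRITE b=14  (b history now [(4, 14)])
v5: WRITE a=31  (a history now [(3, 53), (5, 31)])
READ d @v5: history=[(2, 21)] -> pick v2 -> 21
v6: WRITE d=6  (d history now [(2, 21), (6, 6)])
v7: WRITE b=38  (b history now [(4, 14), (7, 38)])
Read results in order: ['NONE', '21', '21']
NONE count = 1

Answer: 1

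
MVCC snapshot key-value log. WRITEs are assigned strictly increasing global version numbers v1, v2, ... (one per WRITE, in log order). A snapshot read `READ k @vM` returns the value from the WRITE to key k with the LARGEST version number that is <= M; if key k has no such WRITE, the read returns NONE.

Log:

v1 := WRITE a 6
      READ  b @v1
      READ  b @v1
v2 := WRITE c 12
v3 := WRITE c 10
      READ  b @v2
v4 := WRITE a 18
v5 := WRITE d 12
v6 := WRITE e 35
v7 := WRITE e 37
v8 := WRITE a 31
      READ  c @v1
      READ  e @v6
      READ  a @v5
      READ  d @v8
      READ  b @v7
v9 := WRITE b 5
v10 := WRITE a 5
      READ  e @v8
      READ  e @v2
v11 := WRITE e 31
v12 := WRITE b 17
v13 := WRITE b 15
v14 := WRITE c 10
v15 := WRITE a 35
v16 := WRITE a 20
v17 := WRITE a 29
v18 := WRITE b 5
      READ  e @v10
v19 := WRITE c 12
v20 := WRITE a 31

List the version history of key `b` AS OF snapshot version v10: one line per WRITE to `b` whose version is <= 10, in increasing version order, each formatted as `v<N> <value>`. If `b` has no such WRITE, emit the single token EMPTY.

Scan writes for key=b with version <= 10:
  v1 WRITE a 6 -> skip
  v2 WRITE c 12 -> skip
  v3 WRITE c 10 -> skip
  v4 WRITE a 18 -> skip
  v5 WRITE d 12 -> skip
  v6 WRITE e 35 -> skip
  v7 WRITE e 37 -> skip
  v8 WRITE a 31 -> skip
  v9 WRITE b 5 -> keep
  v10 WRITE a 5 -> skip
  v11 WRITE e 31 -> skip
  v12 WRITE b 17 -> drop (> snap)
  v13 WRITE b 15 -> drop (> snap)
  v14 WRITE c 10 -> skip
  v15 WRITE a 35 -> skip
  v16 WRITE a 20 -> skip
  v17 WRITE a 29 -> skip
  v18 WRITE b 5 -> drop (> snap)
  v19 WRITE c 12 -> skip
  v20 WRITE a 31 -> skip
Collected: [(9, 5)]

Answer: v9 5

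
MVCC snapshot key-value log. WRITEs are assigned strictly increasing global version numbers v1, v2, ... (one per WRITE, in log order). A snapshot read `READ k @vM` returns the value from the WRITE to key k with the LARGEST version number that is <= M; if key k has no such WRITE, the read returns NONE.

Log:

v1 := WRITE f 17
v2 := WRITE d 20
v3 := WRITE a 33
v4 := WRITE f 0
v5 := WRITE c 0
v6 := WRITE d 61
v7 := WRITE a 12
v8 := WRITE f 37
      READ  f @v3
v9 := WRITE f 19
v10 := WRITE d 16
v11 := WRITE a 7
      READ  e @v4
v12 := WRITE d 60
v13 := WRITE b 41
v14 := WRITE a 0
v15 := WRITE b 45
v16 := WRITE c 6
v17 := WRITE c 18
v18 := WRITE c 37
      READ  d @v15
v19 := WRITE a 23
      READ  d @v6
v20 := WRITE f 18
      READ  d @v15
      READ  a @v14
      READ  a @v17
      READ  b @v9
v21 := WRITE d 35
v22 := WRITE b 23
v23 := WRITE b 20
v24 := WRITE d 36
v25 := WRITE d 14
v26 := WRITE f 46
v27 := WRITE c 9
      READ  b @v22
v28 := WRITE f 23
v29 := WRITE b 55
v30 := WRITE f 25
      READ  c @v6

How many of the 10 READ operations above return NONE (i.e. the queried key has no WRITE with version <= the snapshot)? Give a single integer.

Answer: 2

Derivation:
v1: WRITE f=17  (f history now [(1, 17)])
v2: WRITE d=20  (d history now [(2, 20)])
v3: WRITE a=33  (a history now [(3, 33)])
v4: WRITE f=0  (f history now [(1, 17), (4, 0)])
v5: WRITE c=0  (c history now [(5, 0)])
v6: WRITE d=61  (d history now [(2, 20), (6, 61)])
v7: WRITE a=12  (a history now [(3, 33), (7, 12)])
v8: WRITE f=37  (f history now [(1, 17), (4, 0), (8, 37)])
READ f @v3: history=[(1, 17), (4, 0), (8, 37)] -> pick v1 -> 17
v9: WRITE f=19  (f history now [(1, 17), (4, 0), (8, 37), (9, 19)])
v10: WRITE d=16  (d history now [(2, 20), (6, 61), (10, 16)])
v11: WRITE a=7  (a history now [(3, 33), (7, 12), (11, 7)])
READ e @v4: history=[] -> no version <= 4 -> NONE
v12: WRITE d=60  (d history now [(2, 20), (6, 61), (10, 16), (12, 60)])
v13: WRITE b=41  (b history now [(13, 41)])
v14: WRITE a=0  (a history now [(3, 33), (7, 12), (11, 7), (14, 0)])
v15: WRITE b=45  (b history now [(13, 41), (15, 45)])
v16: WRITE c=6  (c history now [(5, 0), (16, 6)])
v17: WRITE c=18  (c history now [(5, 0), (16, 6), (17, 18)])
v18: WRITE c=37  (c history now [(5, 0), (16, 6), (17, 18), (18, 37)])
READ d @v15: history=[(2, 20), (6, 61), (10, 16), (12, 60)] -> pick v12 -> 60
v19: WRITE a=23  (a history now [(3, 33), (7, 12), (11, 7), (14, 0), (19, 23)])
READ d @v6: history=[(2, 20), (6, 61), (10, 16), (12, 60)] -> pick v6 -> 61
v20: WRITE f=18  (f history now [(1, 17), (4, 0), (8, 37), (9, 19), (20, 18)])
READ d @v15: history=[(2, 20), (6, 61), (10, 16), (12, 60)] -> pick v12 -> 60
READ a @v14: history=[(3, 33), (7, 12), (11, 7), (14, 0), (19, 23)] -> pick v14 -> 0
READ a @v17: history=[(3, 33), (7, 12), (11, 7), (14, 0), (19, 23)] -> pick v14 -> 0
READ b @v9: history=[(13, 41), (15, 45)] -> no version <= 9 -> NONE
v21: WRITE d=35  (d history now [(2, 20), (6, 61), (10, 16), (12, 60), (21, 35)])
v22: WRITE b=23  (b history now [(13, 41), (15, 45), (22, 23)])
v23: WRITE b=20  (b history now [(13, 41), (15, 45), (22, 23), (23, 20)])
v24: WRITE d=36  (d history now [(2, 20), (6, 61), (10, 16), (12, 60), (21, 35), (24, 36)])
v25: WRITE d=14  (d history now [(2, 20), (6, 61), (10, 16), (12, 60), (21, 35), (24, 36), (25, 14)])
v26: WRITE f=46  (f history now [(1, 17), (4, 0), (8, 37), (9, 19), (20, 18), (26, 46)])
v27: WRITE c=9  (c history now [(5, 0), (16, 6), (17, 18), (18, 37), (27, 9)])
READ b @v22: history=[(13, 41), (15, 45), (22, 23), (23, 20)] -> pick v22 -> 23
v28: WRITE f=23  (f history now [(1, 17), (4, 0), (8, 37), (9, 19), (20, 18), (26, 46), (28, 23)])
v29: WRITE b=55  (b history now [(13, 41), (15, 45), (22, 23), (23, 20), (29, 55)])
v30: WRITE f=25  (f history now [(1, 17), (4, 0), (8, 37), (9, 19), (20, 18), (26, 46), (28, 23), (30, 25)])
READ c @v6: history=[(5, 0), (16, 6), (17, 18), (18, 37), (27, 9)] -> pick v5 -> 0
Read results in order: ['17', 'NONE', '60', '61', '60', '0', '0', 'NONE', '23', '0']
NONE count = 2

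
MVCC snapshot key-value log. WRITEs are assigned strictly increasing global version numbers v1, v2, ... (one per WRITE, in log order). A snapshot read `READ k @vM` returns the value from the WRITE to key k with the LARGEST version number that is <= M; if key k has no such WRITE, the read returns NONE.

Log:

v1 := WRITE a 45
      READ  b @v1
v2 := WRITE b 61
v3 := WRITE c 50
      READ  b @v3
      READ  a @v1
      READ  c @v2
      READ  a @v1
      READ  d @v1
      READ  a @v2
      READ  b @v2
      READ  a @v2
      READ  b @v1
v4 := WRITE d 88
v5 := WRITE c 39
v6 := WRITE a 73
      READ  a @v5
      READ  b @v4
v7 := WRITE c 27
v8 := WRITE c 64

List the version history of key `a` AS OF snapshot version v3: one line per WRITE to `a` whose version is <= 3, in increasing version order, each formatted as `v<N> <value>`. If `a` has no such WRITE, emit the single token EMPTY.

Scan writes for key=a with version <= 3:
  v1 WRITE a 45 -> keep
  v2 WRITE b 61 -> skip
  v3 WRITE c 50 -> skip
  v4 WRITE d 88 -> skip
  v5 WRITE c 39 -> skip
  v6 WRITE a 73 -> drop (> snap)
  v7 WRITE c 27 -> skip
  v8 WRITE c 64 -> skip
Collected: [(1, 45)]

Answer: v1 45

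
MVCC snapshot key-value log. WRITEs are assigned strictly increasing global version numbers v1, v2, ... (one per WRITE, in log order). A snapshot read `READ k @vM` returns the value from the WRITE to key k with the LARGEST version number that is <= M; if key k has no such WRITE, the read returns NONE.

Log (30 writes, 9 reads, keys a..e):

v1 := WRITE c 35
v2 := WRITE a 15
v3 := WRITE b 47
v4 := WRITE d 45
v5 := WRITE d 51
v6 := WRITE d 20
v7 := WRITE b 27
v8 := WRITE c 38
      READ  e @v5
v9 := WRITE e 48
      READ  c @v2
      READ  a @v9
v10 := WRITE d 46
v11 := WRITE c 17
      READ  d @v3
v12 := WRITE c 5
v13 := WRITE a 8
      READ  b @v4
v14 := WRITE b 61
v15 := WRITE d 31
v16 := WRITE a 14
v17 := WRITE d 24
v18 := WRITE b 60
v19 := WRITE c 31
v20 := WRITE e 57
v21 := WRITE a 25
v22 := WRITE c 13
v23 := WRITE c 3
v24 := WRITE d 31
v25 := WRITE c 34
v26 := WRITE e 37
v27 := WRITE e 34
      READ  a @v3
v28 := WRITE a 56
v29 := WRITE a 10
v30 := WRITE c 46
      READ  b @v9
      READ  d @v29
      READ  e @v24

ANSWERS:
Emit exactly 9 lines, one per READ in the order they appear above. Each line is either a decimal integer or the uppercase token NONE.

v1: WRITE c=35  (c history now [(1, 35)])
v2: WRITE a=15  (a history now [(2, 15)])
v3: WRITE b=47  (b history now [(3, 47)])
v4: WRITE d=45  (d history now [(4, 45)])
v5: WRITE d=51  (d history now [(4, 45), (5, 51)])
v6: WRITE d=20  (d history now [(4, 45), (5, 51), (6, 20)])
v7: WRITE b=27  (b history now [(3, 47), (7, 27)])
v8: WRITE c=38  (c history now [(1, 35), (8, 38)])
READ e @v5: history=[] -> no version <= 5 -> NONE
v9: WRITE e=48  (e history now [(9, 48)])
READ c @v2: history=[(1, 35), (8, 38)] -> pick v1 -> 35
READ a @v9: history=[(2, 15)] -> pick v2 -> 15
v10: WRITE d=46  (d history now [(4, 45), (5, 51), (6, 20), (10, 46)])
v11: WRITE c=17  (c history now [(1, 35), (8, 38), (11, 17)])
READ d @v3: history=[(4, 45), (5, 51), (6, 20), (10, 46)] -> no version <= 3 -> NONE
v12: WRITE c=5  (c history now [(1, 35), (8, 38), (11, 17), (12, 5)])
v13: WRITE a=8  (a history now [(2, 15), (13, 8)])
READ b @v4: history=[(3, 47), (7, 27)] -> pick v3 -> 47
v14: WRITE b=61  (b history now [(3, 47), (7, 27), (14, 61)])
v15: WRITE d=31  (d history now [(4, 45), (5, 51), (6, 20), (10, 46), (15, 31)])
v16: WRITE a=14  (a history now [(2, 15), (13, 8), (16, 14)])
v17: WRITE d=24  (d history now [(4, 45), (5, 51), (6, 20), (10, 46), (15, 31), (17, 24)])
v18: WRITE b=60  (b history now [(3, 47), (7, 27), (14, 61), (18, 60)])
v19: WRITE c=31  (c history now [(1, 35), (8, 38), (11, 17), (12, 5), (19, 31)])
v20: WRITE e=57  (e history now [(9, 48), (20, 57)])
v21: WRITE a=25  (a history now [(2, 15), (13, 8), (16, 14), (21, 25)])
v22: WRITE c=13  (c history now [(1, 35), (8, 38), (11, 17), (12, 5), (19, 31), (22, 13)])
v23: WRITE c=3  (c history now [(1, 35), (8, 38), (11, 17), (12, 5), (19, 31), (22, 13), (23, 3)])
v24: WRITE d=31  (d history now [(4, 45), (5, 51), (6, 20), (10, 46), (15, 31), (17, 24), (24, 31)])
v25: WRITE c=34  (c history now [(1, 35), (8, 38), (11, 17), (12, 5), (19, 31), (22, 13), (23, 3), (25, 34)])
v26: WRITE e=37  (e history now [(9, 48), (20, 57), (26, 37)])
v27: WRITE e=34  (e history now [(9, 48), (20, 57), (26, 37), (27, 34)])
READ a @v3: history=[(2, 15), (13, 8), (16, 14), (21, 25)] -> pick v2 -> 15
v28: WRITE a=56  (a history now [(2, 15), (13, 8), (16, 14), (21, 25), (28, 56)])
v29: WRITE a=10  (a history now [(2, 15), (13, 8), (16, 14), (21, 25), (28, 56), (29, 10)])
v30: WRITE c=46  (c history now [(1, 35), (8, 38), (11, 17), (12, 5), (19, 31), (22, 13), (23, 3), (25, 34), (30, 46)])
READ b @v9: history=[(3, 47), (7, 27), (14, 61), (18, 60)] -> pick v7 -> 27
READ d @v29: history=[(4, 45), (5, 51), (6, 20), (10, 46), (15, 31), (17, 24), (24, 31)] -> pick v24 -> 31
READ e @v24: history=[(9, 48), (20, 57), (26, 37), (27, 34)] -> pick v20 -> 57

Answer: NONE
35
15
NONE
47
15
27
31
57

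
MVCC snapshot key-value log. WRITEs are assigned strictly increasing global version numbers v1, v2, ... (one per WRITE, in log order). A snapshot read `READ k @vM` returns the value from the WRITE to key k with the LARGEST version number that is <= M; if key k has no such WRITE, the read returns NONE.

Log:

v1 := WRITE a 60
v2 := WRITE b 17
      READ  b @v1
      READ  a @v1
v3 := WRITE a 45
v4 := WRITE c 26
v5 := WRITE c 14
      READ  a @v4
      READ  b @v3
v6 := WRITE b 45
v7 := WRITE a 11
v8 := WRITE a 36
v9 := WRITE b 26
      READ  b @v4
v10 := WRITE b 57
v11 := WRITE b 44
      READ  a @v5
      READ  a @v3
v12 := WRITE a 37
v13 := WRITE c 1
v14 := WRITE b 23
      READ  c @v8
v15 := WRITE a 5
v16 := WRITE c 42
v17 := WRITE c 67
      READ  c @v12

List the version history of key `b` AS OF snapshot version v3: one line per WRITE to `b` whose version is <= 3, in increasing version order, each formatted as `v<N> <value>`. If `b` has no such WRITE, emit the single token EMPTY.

Answer: v2 17

Derivation:
Scan writes for key=b with version <= 3:
  v1 WRITE a 60 -> skip
  v2 WRITE b 17 -> keep
  v3 WRITE a 45 -> skip
  v4 WRITE c 26 -> skip
  v5 WRITE c 14 -> skip
  v6 WRITE b 45 -> drop (> snap)
  v7 WRITE a 11 -> skip
  v8 WRITE a 36 -> skip
  v9 WRITE b 26 -> drop (> snap)
  v10 WRITE b 57 -> drop (> snap)
  v11 WRITE b 44 -> drop (> snap)
  v12 WRITE a 37 -> skip
  v13 WRITE c 1 -> skip
  v14 WRITE b 23 -> drop (> snap)
  v15 WRITE a 5 -> skip
  v16 WRITE c 42 -> skip
  v17 WRITE c 67 -> skip
Collected: [(2, 17)]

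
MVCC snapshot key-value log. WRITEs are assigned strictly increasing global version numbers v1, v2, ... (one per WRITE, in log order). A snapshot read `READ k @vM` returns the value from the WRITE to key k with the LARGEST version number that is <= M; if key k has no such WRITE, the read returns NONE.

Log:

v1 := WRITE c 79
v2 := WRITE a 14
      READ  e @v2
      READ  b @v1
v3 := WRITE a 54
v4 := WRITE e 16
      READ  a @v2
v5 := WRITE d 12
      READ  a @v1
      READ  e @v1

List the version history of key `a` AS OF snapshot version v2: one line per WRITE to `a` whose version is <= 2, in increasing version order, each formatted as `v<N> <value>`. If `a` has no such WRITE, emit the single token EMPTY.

Scan writes for key=a with version <= 2:
  v1 WRITE c 79 -> skip
  v2 WRITE a 14 -> keep
  v3 WRITE a 54 -> drop (> snap)
  v4 WRITE e 16 -> skip
  v5 WRITE d 12 -> skip
Collected: [(2, 14)]

Answer: v2 14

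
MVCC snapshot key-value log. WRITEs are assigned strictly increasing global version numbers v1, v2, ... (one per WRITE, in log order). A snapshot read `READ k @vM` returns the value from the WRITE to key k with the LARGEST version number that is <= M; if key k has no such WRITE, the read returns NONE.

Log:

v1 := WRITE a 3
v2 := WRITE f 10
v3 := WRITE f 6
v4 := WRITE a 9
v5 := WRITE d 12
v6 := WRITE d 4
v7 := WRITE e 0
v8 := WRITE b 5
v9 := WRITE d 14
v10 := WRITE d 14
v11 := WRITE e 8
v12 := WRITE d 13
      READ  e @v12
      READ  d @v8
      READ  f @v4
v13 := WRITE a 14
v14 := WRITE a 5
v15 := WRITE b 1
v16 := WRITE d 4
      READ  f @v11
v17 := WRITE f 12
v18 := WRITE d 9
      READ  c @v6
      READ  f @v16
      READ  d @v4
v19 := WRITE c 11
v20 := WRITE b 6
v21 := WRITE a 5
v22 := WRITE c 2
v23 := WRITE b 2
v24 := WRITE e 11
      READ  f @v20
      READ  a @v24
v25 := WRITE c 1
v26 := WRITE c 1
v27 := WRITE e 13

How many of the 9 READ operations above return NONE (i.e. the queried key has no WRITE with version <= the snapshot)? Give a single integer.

v1: WRITE a=3  (a history now [(1, 3)])
v2: WRITE f=10  (f history now [(2, 10)])
v3: WRITE f=6  (f history now [(2, 10), (3, 6)])
v4: WRITE a=9  (a history now [(1, 3), (4, 9)])
v5: WRITE d=12  (d history now [(5, 12)])
v6: WRITE d=4  (d history now [(5, 12), (6, 4)])
v7: WRITE e=0  (e history now [(7, 0)])
v8: WRITE b=5  (b history now [(8, 5)])
v9: WRITE d=14  (d history now [(5, 12), (6, 4), (9, 14)])
v10: WRITE d=14  (d history now [(5, 12), (6, 4), (9, 14), (10, 14)])
v11: WRITE e=8  (e history now [(7, 0), (11, 8)])
v12: WRITE d=13  (d history now [(5, 12), (6, 4), (9, 14), (10, 14), (12, 13)])
READ e @v12: history=[(7, 0), (11, 8)] -> pick v11 -> 8
READ d @v8: history=[(5, 12), (6, 4), (9, 14), (10, 14), (12, 13)] -> pick v6 -> 4
READ f @v4: history=[(2, 10), (3, 6)] -> pick v3 -> 6
v13: WRITE a=14  (a history now [(1, 3), (4, 9), (13, 14)])
v14: WRITE a=5  (a history now [(1, 3), (4, 9), (13, 14), (14, 5)])
v15: WRITE b=1  (b history now [(8, 5), (15, 1)])
v16: WRITE d=4  (d history now [(5, 12), (6, 4), (9, 14), (10, 14), (12, 13), (16, 4)])
READ f @v11: history=[(2, 10), (3, 6)] -> pick v3 -> 6
v17: WRITE f=12  (f history now [(2, 10), (3, 6), (17, 12)])
v18: WRITE d=9  (d history now [(5, 12), (6, 4), (9, 14), (10, 14), (12, 13), (16, 4), (18, 9)])
READ c @v6: history=[] -> no version <= 6 -> NONE
READ f @v16: history=[(2, 10), (3, 6), (17, 12)] -> pick v3 -> 6
READ d @v4: history=[(5, 12), (6, 4), (9, 14), (10, 14), (12, 13), (16, 4), (18, 9)] -> no version <= 4 -> NONE
v19: WRITE c=11  (c history now [(19, 11)])
v20: WRITE b=6  (b history now [(8, 5), (15, 1), (20, 6)])
v21: WRITE a=5  (a history now [(1, 3), (4, 9), (13, 14), (14, 5), (21, 5)])
v22: WRITE c=2  (c history now [(19, 11), (22, 2)])
v23: WRITE b=2  (b history now [(8, 5), (15, 1), (20, 6), (23, 2)])
v24: WRITE e=11  (e history now [(7, 0), (11, 8), (24, 11)])
READ f @v20: history=[(2, 10), (3, 6), (17, 12)] -> pick v17 -> 12
READ a @v24: history=[(1, 3), (4, 9), (13, 14), (14, 5), (21, 5)] -> pick v21 -> 5
v25: WRITE c=1  (c history now [(19, 11), (22, 2), (25, 1)])
v26: WRITE c=1  (c history now [(19, 11), (22, 2), (25, 1), (26, 1)])
v27: WRITE e=13  (e history now [(7, 0), (11, 8), (24, 11), (27, 13)])
Read results in order: ['8', '4', '6', '6', 'NONE', '6', 'NONE', '12', '5']
NONE count = 2

Answer: 2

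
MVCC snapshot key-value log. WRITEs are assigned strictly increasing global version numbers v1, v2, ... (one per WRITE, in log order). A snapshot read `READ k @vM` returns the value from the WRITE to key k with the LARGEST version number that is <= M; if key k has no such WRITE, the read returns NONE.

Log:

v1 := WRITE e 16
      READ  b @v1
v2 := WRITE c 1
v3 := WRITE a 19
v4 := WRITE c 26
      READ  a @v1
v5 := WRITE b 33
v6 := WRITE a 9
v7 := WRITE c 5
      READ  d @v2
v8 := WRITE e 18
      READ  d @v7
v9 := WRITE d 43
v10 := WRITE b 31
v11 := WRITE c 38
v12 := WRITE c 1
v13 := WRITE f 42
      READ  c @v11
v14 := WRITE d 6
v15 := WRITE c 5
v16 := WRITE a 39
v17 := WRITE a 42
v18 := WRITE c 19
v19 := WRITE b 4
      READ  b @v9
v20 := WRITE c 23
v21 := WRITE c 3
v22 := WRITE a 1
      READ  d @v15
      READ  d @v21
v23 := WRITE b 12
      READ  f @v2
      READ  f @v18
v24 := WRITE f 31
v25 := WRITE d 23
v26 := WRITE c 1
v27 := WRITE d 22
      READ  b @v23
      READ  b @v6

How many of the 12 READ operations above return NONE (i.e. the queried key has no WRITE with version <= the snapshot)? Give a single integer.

v1: WRITE e=16  (e history now [(1, 16)])
READ b @v1: history=[] -> no version <= 1 -> NONE
v2: WRITE c=1  (c history now [(2, 1)])
v3: WRITE a=19  (a history now [(3, 19)])
v4: WRITE c=26  (c history now [(2, 1), (4, 26)])
READ a @v1: history=[(3, 19)] -> no version <= 1 -> NONE
v5: WRITE b=33  (b history now [(5, 33)])
v6: WRITE a=9  (a history now [(3, 19), (6, 9)])
v7: WRITE c=5  (c history now [(2, 1), (4, 26), (7, 5)])
READ d @v2: history=[] -> no version <= 2 -> NONE
v8: WRITE e=18  (e history now [(1, 16), (8, 18)])
READ d @v7: history=[] -> no version <= 7 -> NONE
v9: WRITE d=43  (d history now [(9, 43)])
v10: WRITE b=31  (b history now [(5, 33), (10, 31)])
v11: WRITE c=38  (c history now [(2, 1), (4, 26), (7, 5), (11, 38)])
v12: WRITE c=1  (c history now [(2, 1), (4, 26), (7, 5), (11, 38), (12, 1)])
v13: WRITE f=42  (f history now [(13, 42)])
READ c @v11: history=[(2, 1), (4, 26), (7, 5), (11, 38), (12, 1)] -> pick v11 -> 38
v14: WRITE d=6  (d history now [(9, 43), (14, 6)])
v15: WRITE c=5  (c history now [(2, 1), (4, 26), (7, 5), (11, 38), (12, 1), (15, 5)])
v16: WRITE a=39  (a history now [(3, 19), (6, 9), (16, 39)])
v17: WRITE a=42  (a history now [(3, 19), (6, 9), (16, 39), (17, 42)])
v18: WRITE c=19  (c history now [(2, 1), (4, 26), (7, 5), (11, 38), (12, 1), (15, 5), (18, 19)])
v19: WRITE b=4  (b history now [(5, 33), (10, 31), (19, 4)])
READ b @v9: history=[(5, 33), (10, 31), (19, 4)] -> pick v5 -> 33
v20: WRITE c=23  (c history now [(2, 1), (4, 26), (7, 5), (11, 38), (12, 1), (15, 5), (18, 19), (20, 23)])
v21: WRITE c=3  (c history now [(2, 1), (4, 26), (7, 5), (11, 38), (12, 1), (15, 5), (18, 19), (20, 23), (21, 3)])
v22: WRITE a=1  (a history now [(3, 19), (6, 9), (16, 39), (17, 42), (22, 1)])
READ d @v15: history=[(9, 43), (14, 6)] -> pick v14 -> 6
READ d @v21: history=[(9, 43), (14, 6)] -> pick v14 -> 6
v23: WRITE b=12  (b history now [(5, 33), (10, 31), (19, 4), (23, 12)])
READ f @v2: history=[(13, 42)] -> no version <= 2 -> NONE
READ f @v18: history=[(13, 42)] -> pick v13 -> 42
v24: WRITE f=31  (f history now [(13, 42), (24, 31)])
v25: WRITE d=23  (d history now [(9, 43), (14, 6), (25, 23)])
v26: WRITE c=1  (c history now [(2, 1), (4, 26), (7, 5), (11, 38), (12, 1), (15, 5), (18, 19), (20, 23), (21, 3), (26, 1)])
v27: WRITE d=22  (d history now [(9, 43), (14, 6), (25, 23), (27, 22)])
READ b @v23: history=[(5, 33), (10, 31), (19, 4), (23, 12)] -> pick v23 -> 12
READ b @v6: history=[(5, 33), (10, 31), (19, 4), (23, 12)] -> pick v5 -> 33
Read results in order: ['NONE', 'NONE', 'NONE', 'NONE', '38', '33', '6', '6', 'NONE', '42', '12', '33']
NONE count = 5

Answer: 5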